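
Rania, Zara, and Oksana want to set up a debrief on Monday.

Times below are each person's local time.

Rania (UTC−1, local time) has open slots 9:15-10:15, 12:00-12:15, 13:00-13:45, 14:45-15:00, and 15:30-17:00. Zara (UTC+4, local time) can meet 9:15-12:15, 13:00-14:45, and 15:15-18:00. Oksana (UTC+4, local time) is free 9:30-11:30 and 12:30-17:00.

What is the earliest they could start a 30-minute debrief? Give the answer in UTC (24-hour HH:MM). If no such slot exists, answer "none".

10:15

Rania → UTC: 10:15–11:15, 13:00–13:15, 14:00–14:45, 15:45–16:00, 16:30–18:00.
Zara → UTC: 05:15–08:15, 09:00–10:45, 11:15–14:00.
Oksana → UTC: 05:30–07:30, 08:30–13:00.
Rania ∩ Zara: 10:15–10:45, 13:00–13:15.
Rania ∩ Zara ∩ Oksana: 10:15–10:45.
Windows ≥ 30 min: 10:15–10:45.
Earliest such window starts at 10:15.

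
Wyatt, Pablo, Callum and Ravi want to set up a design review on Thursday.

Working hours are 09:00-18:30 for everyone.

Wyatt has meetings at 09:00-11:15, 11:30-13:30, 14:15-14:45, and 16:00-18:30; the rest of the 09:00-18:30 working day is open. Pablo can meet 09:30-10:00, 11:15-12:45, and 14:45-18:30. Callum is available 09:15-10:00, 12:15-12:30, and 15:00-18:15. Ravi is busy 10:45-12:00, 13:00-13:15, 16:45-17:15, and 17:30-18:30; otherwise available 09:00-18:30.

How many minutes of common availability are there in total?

Wyatt free within 09:00–18:30: 11:15–11:30, 13:30–14:15, 14:45–16:00.
Ravi free within 09:00–18:30: 09:00–10:45, 12:00–13:00, 13:15–16:45, 17:15–17:30.
Wyatt ∩ Pablo: 11:15–11:30, 14:45–16:00.
Wyatt ∩ Pablo ∩ Callum: 15:00–16:00.
Wyatt ∩ Pablo ∩ Callum ∩ Ravi: 15:00–16:00.
Total common minutes: 60.

60 minutes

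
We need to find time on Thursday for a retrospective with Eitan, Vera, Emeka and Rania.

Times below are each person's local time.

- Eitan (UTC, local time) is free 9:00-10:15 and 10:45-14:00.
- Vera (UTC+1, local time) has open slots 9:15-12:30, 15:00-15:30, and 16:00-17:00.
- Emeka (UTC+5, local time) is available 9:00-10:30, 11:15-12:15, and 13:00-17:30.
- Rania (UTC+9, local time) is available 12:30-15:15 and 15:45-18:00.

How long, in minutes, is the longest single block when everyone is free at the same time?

Eitan → UTC: 09:00–10:15, 10:45–14:00.
Vera → UTC: 08:15–11:30, 14:00–14:30, 15:00–16:00.
Emeka → UTC: 04:00–05:30, 06:15–07:15, 08:00–12:30.
Rania → UTC: 03:30–06:15, 06:45–09:00.
Eitan ∩ Vera: 09:00–10:15, 10:45–11:30.
Eitan ∩ Vera ∩ Emeka: 09:00–10:15, 10:45–11:30.
Eitan ∩ Vera ∩ Emeka ∩ Rania: (none).
No common window.

0 minutes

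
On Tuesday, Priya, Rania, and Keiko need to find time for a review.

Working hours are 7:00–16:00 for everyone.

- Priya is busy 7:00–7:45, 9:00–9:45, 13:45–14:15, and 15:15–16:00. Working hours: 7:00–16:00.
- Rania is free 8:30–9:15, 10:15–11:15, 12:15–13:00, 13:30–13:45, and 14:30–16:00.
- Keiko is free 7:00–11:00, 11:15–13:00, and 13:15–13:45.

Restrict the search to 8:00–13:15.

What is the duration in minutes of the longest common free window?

Priya free within 07:00–16:00: 07:45–09:00, 09:45–13:45, 14:15–15:15.
Priya ∩ Rania: 08:30–09:00, 10:15–11:15, 12:15–13:00, 13:30–13:45, 14:30–15:15.
Priya ∩ Rania ∩ Keiko: 08:30–09:00, 10:15–11:00, 12:15–13:00, 13:30–13:45.
Restricted to 08:00–13:15: 08:30–09:00, 10:15–11:00, 12:15–13:00.
Common window lengths: 30, 45, 45 min; longest is 45.

45 minutes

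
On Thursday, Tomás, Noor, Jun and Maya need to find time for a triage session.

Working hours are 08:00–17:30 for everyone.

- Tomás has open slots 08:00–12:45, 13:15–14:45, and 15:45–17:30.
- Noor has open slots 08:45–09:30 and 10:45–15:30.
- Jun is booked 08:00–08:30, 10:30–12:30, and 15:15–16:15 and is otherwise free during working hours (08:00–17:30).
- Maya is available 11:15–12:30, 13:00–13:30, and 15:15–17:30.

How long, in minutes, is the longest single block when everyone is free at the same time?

Jun free within 08:00–17:30: 08:30–10:30, 12:30–15:15, 16:15–17:30.
Tomás ∩ Noor: 08:45–09:30, 10:45–12:45, 13:15–14:45.
Tomás ∩ Noor ∩ Jun: 08:45–09:30, 12:30–12:45, 13:15–14:45.
Tomás ∩ Noor ∩ Jun ∩ Maya: 13:15–13:30.
Single common window of 15 minutes.

15 minutes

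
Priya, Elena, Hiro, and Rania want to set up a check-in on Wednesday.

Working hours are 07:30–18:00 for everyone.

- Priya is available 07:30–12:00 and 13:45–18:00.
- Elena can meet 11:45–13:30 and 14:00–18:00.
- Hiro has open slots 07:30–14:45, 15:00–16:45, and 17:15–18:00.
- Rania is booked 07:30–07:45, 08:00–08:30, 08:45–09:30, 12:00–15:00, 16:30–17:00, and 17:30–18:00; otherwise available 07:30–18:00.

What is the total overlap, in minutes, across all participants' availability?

Rania free within 07:30–18:00: 07:45–08:00, 08:30–08:45, 09:30–12:00, 15:00–16:30, 17:00–17:30.
Priya ∩ Elena: 11:45–12:00, 14:00–18:00.
Priya ∩ Elena ∩ Hiro: 11:45–12:00, 14:00–14:45, 15:00–16:45, 17:15–18:00.
Priya ∩ Elena ∩ Hiro ∩ Rania: 11:45–12:00, 15:00–16:30, 17:15–17:30.
Total common minutes: 15 + 90 + 15 = 120.

120 minutes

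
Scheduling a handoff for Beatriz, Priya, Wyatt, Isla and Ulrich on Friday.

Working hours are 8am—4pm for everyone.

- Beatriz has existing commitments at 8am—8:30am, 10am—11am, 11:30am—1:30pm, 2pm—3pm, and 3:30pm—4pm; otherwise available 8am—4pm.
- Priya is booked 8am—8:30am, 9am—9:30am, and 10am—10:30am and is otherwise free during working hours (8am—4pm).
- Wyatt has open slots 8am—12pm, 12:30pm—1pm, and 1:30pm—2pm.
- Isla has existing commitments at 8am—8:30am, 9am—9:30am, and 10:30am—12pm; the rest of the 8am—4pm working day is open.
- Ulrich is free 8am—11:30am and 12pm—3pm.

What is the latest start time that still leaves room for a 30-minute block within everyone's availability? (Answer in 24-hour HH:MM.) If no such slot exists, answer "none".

13:30

Beatriz free within 08:00–16:00: 08:30–10:00, 11:00–11:30, 13:30–14:00, 15:00–15:30.
Priya free within 08:00–16:00: 08:30–09:00, 09:30–10:00, 10:30–16:00.
Isla free within 08:00–16:00: 08:30–09:00, 09:30–10:30, 12:00–16:00.
Beatriz ∩ Priya: 08:30–09:00, 09:30–10:00, 11:00–11:30, 13:30–14:00, 15:00–15:30.
Beatriz ∩ Priya ∩ Wyatt: 08:30–09:00, 09:30–10:00, 11:00–11:30, 13:30–14:00.
Beatriz ∩ Priya ∩ Wyatt ∩ Isla: 08:30–09:00, 09:30–10:00, 13:30–14:00.
Beatriz ∩ Priya ∩ Wyatt ∩ Isla ∩ Ulrich: 08:30–09:00, 09:30–10:00, 13:30–14:00.
Windows ≥ 30 min: 08:30–09:00, 09:30–10:00, 13:30–14:00.
Latest start in the last window 13:30–14:00 is 14:00 − 30 min = 13:30.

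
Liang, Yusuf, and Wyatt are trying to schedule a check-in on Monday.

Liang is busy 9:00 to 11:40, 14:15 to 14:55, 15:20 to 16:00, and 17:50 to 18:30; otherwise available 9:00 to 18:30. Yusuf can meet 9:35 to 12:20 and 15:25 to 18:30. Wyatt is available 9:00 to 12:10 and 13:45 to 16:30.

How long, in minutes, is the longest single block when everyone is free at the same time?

30 minutes

Liang free within 09:00–18:30: 11:40–14:15, 14:55–15:20, 16:00–17:50.
Liang ∩ Yusuf: 11:40–12:20, 16:00–17:50.
Liang ∩ Yusuf ∩ Wyatt: 11:40–12:10, 16:00–16:30.
Common window lengths: 30, 30 min; longest is 30.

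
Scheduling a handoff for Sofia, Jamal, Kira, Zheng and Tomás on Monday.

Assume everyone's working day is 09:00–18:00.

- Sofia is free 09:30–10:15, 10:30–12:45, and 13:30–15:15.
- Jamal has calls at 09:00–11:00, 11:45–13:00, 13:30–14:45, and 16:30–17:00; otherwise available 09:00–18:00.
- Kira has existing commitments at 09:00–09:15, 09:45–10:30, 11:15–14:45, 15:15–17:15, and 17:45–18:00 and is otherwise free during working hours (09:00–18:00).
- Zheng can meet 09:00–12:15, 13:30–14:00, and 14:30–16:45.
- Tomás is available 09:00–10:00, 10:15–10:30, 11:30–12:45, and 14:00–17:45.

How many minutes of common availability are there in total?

Jamal free within 09:00–18:00: 11:00–11:45, 13:00–13:30, 14:45–16:30, 17:00–18:00.
Kira free within 09:00–18:00: 09:15–09:45, 10:30–11:15, 14:45–15:15, 17:15–17:45.
Sofia ∩ Jamal: 11:00–11:45, 14:45–15:15.
Sofia ∩ Jamal ∩ Kira: 11:00–11:15, 14:45–15:15.
Sofia ∩ Jamal ∩ Kira ∩ Zheng: 11:00–11:15, 14:45–15:15.
Sofia ∩ Jamal ∩ Kira ∩ Zheng ∩ Tomás: 14:45–15:15.
Total common minutes: 30.

30 minutes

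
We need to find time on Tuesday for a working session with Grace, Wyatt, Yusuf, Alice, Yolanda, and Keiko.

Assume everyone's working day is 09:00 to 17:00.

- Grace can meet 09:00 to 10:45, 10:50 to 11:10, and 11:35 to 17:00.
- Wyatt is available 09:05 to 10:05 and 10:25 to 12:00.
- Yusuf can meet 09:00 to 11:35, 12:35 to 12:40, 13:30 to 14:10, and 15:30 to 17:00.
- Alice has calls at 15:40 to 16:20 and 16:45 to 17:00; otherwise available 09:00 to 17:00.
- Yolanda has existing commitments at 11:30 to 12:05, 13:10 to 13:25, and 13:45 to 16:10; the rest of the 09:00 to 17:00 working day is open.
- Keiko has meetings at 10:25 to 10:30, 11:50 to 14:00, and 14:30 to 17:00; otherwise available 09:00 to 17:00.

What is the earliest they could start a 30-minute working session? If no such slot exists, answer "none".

09:05

Alice free within 09:00–17:00: 09:00–15:40, 16:20–16:45.
Yolanda free within 09:00–17:00: 09:00–11:30, 12:05–13:10, 13:25–13:45, 16:10–17:00.
Keiko free within 09:00–17:00: 09:00–10:25, 10:30–11:50, 14:00–14:30.
Grace ∩ Wyatt: 09:05–10:05, 10:25–10:45, 10:50–11:10, 11:35–12:00.
Grace ∩ Wyatt ∩ Yusuf: 09:05–10:05, 10:25–10:45, 10:50–11:10.
Grace ∩ Wyatt ∩ Yusuf ∩ Alice: 09:05–10:05, 10:25–10:45, 10:50–11:10.
Grace ∩ Wyatt ∩ Yusuf ∩ Alice ∩ Yolanda: 09:05–10:05, 10:25–10:45, 10:50–11:10.
Grace ∩ Wyatt ∩ Yusuf ∩ Alice ∩ Yolanda ∩ Keiko: 09:05–10:05, 10:30–10:45, 10:50–11:10.
Windows ≥ 30 min: 09:05–10:05.
Earliest such window starts at 09:05.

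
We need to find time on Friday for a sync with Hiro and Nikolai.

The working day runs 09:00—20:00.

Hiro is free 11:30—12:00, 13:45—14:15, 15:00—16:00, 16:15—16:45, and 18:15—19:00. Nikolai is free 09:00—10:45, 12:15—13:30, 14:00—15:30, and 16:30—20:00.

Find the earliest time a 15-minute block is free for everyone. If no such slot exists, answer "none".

14:00

Hiro ∩ Nikolai: 14:00–14:15, 15:00–15:30, 16:30–16:45, 18:15–19:00.
Windows ≥ 15 min: 14:00–14:15, 15:00–15:30, 16:30–16:45, 18:15–19:00.
Earliest such window starts at 14:00.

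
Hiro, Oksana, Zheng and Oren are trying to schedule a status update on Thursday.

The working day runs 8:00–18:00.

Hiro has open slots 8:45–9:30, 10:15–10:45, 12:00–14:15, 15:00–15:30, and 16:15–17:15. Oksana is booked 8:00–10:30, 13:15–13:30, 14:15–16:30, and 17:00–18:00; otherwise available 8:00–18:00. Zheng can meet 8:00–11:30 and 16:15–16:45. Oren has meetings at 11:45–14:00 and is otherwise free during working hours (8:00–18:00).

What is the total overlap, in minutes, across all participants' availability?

30 minutes

Oksana free within 08:00–18:00: 10:30–13:15, 13:30–14:15, 16:30–17:00.
Oren free within 08:00–18:00: 08:00–11:45, 14:00–18:00.
Hiro ∩ Oksana: 10:30–10:45, 12:00–13:15, 13:30–14:15, 16:30–17:00.
Hiro ∩ Oksana ∩ Zheng: 10:30–10:45, 16:30–16:45.
Hiro ∩ Oksana ∩ Zheng ∩ Oren: 10:30–10:45, 16:30–16:45.
Total common minutes: 15 + 15 = 30.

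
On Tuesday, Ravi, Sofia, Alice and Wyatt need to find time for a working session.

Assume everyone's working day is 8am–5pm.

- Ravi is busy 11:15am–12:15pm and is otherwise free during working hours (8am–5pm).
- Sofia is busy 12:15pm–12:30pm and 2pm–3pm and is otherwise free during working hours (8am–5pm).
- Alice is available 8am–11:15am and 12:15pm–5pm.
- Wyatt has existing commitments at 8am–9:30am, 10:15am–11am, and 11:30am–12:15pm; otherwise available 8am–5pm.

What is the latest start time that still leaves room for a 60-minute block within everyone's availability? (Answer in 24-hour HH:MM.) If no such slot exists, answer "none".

16:00

Ravi free within 08:00–17:00: 08:00–11:15, 12:15–17:00.
Sofia free within 08:00–17:00: 08:00–12:15, 12:30–14:00, 15:00–17:00.
Wyatt free within 08:00–17:00: 09:30–10:15, 11:00–11:30, 12:15–17:00.
Ravi ∩ Sofia: 08:00–11:15, 12:30–14:00, 15:00–17:00.
Ravi ∩ Sofia ∩ Alice: 08:00–11:15, 12:30–14:00, 15:00–17:00.
Ravi ∩ Sofia ∩ Alice ∩ Wyatt: 09:30–10:15, 11:00–11:15, 12:30–14:00, 15:00–17:00.
Windows ≥ 60 min: 12:30–14:00, 15:00–17:00.
Latest start in the last window 15:00–17:00 is 17:00 − 60 min = 16:00.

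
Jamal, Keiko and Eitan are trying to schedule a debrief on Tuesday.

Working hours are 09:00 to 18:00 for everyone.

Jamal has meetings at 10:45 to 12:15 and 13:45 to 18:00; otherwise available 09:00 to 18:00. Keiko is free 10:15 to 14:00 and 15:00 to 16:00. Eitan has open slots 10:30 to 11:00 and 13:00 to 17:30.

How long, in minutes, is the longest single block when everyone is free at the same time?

Jamal free within 09:00–18:00: 09:00–10:45, 12:15–13:45.
Jamal ∩ Keiko: 10:15–10:45, 12:15–13:45.
Jamal ∩ Keiko ∩ Eitan: 10:30–10:45, 13:00–13:45.
Common window lengths: 15, 45 min; longest is 45.

45 minutes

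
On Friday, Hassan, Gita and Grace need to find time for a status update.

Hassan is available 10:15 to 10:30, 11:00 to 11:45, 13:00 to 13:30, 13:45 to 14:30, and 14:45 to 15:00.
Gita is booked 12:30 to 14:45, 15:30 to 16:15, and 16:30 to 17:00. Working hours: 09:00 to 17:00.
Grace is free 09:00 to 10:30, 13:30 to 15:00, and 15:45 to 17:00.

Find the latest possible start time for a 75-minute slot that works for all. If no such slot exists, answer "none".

Gita free within 09:00–17:00: 09:00–12:30, 14:45–15:30, 16:15–16:30.
Hassan ∩ Gita: 10:15–10:30, 11:00–11:45, 14:45–15:00.
Hassan ∩ Gita ∩ Grace: 10:15–10:30, 14:45–15:00.
Windows ≥ 75 min: (none).

none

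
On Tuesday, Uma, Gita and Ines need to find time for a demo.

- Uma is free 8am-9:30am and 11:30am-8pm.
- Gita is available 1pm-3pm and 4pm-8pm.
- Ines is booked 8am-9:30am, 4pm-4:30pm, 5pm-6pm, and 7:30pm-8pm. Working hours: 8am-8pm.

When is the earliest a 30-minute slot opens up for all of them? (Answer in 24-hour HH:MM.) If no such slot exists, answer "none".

Ines free within 08:00–20:00: 09:30–16:00, 16:30–17:00, 18:00–19:30.
Uma ∩ Gita: 13:00–15:00, 16:00–20:00.
Uma ∩ Gita ∩ Ines: 13:00–15:00, 16:30–17:00, 18:00–19:30.
Windows ≥ 30 min: 13:00–15:00, 16:30–17:00, 18:00–19:30.
Earliest such window starts at 13:00.

13:00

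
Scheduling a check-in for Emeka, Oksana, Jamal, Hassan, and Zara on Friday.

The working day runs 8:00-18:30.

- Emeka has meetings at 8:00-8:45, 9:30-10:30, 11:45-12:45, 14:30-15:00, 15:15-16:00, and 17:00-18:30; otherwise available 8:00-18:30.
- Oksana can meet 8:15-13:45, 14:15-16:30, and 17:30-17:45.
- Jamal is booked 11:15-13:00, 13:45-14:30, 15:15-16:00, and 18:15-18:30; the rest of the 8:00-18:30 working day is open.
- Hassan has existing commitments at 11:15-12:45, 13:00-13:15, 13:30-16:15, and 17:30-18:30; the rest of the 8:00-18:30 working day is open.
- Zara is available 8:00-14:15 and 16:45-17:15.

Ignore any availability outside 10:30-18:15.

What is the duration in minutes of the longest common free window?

Emeka free within 08:00–18:30: 08:45–09:30, 10:30–11:45, 12:45–14:30, 15:00–15:15, 16:00–17:00.
Jamal free within 08:00–18:30: 08:00–11:15, 13:00–13:45, 14:30–15:15, 16:00–18:15.
Hassan free within 08:00–18:30: 08:00–11:15, 12:45–13:00, 13:15–13:30, 16:15–17:30.
Emeka ∩ Oksana: 08:45–09:30, 10:30–11:45, 12:45–13:45, 14:15–14:30, 15:00–15:15, 16:00–16:30.
Emeka ∩ Oksana ∩ Jamal: 08:45–09:30, 10:30–11:15, 13:00–13:45, 15:00–15:15, 16:00–16:30.
Emeka ∩ Oksana ∩ Jamal ∩ Hassan: 08:45–09:30, 10:30–11:15, 13:15–13:30, 16:15–16:30.
Emeka ∩ Oksana ∩ Jamal ∩ Hassan ∩ Zara: 08:45–09:30, 10:30–11:15, 13:15–13:30.
Restricted to 10:30–18:15: 10:30–11:15, 13:15–13:30.
Common window lengths: 45, 15 min; longest is 45.

45 minutes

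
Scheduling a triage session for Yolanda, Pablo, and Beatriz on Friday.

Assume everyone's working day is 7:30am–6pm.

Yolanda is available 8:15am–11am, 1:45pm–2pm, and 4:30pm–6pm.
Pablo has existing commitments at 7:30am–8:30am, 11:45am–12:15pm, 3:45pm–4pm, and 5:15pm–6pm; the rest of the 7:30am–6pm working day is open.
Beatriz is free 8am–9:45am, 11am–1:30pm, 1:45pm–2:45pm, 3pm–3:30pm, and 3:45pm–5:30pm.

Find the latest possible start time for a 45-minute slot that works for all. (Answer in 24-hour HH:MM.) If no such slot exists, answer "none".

Pablo free within 07:30–18:00: 08:30–11:45, 12:15–15:45, 16:00–17:15.
Yolanda ∩ Pablo: 08:30–11:00, 13:45–14:00, 16:30–17:15.
Yolanda ∩ Pablo ∩ Beatriz: 08:30–09:45, 13:45–14:00, 16:30–17:15.
Windows ≥ 45 min: 08:30–09:45, 16:30–17:15.
Latest start in the last window 16:30–17:15 is 17:15 − 45 min = 16:30.

16:30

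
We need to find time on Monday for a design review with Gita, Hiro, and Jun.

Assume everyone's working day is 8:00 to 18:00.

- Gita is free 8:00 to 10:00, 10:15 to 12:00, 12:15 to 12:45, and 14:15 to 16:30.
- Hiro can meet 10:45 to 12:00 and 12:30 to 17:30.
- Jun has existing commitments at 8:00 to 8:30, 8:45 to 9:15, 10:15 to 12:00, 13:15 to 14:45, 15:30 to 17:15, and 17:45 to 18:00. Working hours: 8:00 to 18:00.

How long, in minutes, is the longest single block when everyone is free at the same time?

45 minutes

Jun free within 08:00–18:00: 08:30–08:45, 09:15–10:15, 12:00–13:15, 14:45–15:30, 17:15–17:45.
Gita ∩ Hiro: 10:45–12:00, 12:30–12:45, 14:15–16:30.
Gita ∩ Hiro ∩ Jun: 12:30–12:45, 14:45–15:30.
Common window lengths: 15, 45 min; longest is 45.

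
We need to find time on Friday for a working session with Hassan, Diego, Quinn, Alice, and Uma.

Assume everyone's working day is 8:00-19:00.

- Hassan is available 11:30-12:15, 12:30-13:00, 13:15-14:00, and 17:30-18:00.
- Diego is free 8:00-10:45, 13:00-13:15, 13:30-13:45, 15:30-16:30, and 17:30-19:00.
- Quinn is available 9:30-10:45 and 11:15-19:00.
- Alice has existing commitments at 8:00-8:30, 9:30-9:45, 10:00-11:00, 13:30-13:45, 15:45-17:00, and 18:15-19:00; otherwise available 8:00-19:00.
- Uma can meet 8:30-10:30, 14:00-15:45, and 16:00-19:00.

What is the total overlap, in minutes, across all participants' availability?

Alice free within 08:00–19:00: 08:30–09:30, 09:45–10:00, 11:00–13:30, 13:45–15:45, 17:00–18:15.
Hassan ∩ Diego: 13:30–13:45, 17:30–18:00.
Hassan ∩ Diego ∩ Quinn: 13:30–13:45, 17:30–18:00.
Hassan ∩ Diego ∩ Quinn ∩ Alice: 17:30–18:00.
Hassan ∩ Diego ∩ Quinn ∩ Alice ∩ Uma: 17:30–18:00.
Total common minutes: 30.

30 minutes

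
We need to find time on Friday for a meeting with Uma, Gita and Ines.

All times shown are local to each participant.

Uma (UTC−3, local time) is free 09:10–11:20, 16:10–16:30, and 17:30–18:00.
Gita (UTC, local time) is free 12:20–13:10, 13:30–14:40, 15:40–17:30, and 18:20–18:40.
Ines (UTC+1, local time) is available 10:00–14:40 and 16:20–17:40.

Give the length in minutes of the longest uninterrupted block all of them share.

Uma → UTC: 12:10–14:20, 19:10–19:30, 20:30–21:00.
Gita → UTC: 12:20–13:10, 13:30–14:40, 15:40–17:30, 18:20–18:40.
Ines → UTC: 09:00–13:40, 15:20–16:40.
Uma ∩ Gita: 12:20–13:10, 13:30–14:20.
Uma ∩ Gita ∩ Ines: 12:20–13:10, 13:30–13:40.
Common window lengths: 50, 10 min; longest is 50.

50 minutes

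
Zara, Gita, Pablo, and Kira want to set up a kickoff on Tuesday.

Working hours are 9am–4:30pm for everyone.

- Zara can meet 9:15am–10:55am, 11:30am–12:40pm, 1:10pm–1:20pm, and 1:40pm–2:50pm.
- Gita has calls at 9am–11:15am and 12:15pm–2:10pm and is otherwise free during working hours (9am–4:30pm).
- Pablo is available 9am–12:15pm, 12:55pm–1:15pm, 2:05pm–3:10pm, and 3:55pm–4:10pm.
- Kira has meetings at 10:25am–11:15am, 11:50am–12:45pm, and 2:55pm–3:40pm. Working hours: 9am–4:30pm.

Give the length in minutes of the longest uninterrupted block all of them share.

40 minutes

Gita free within 09:00–16:30: 11:15–12:15, 14:10–16:30.
Kira free within 09:00–16:30: 09:00–10:25, 11:15–11:50, 12:45–14:55, 15:40–16:30.
Zara ∩ Gita: 11:30–12:15, 14:10–14:50.
Zara ∩ Gita ∩ Pablo: 11:30–12:15, 14:10–14:50.
Zara ∩ Gita ∩ Pablo ∩ Kira: 11:30–11:50, 14:10–14:50.
Common window lengths: 20, 40 min; longest is 40.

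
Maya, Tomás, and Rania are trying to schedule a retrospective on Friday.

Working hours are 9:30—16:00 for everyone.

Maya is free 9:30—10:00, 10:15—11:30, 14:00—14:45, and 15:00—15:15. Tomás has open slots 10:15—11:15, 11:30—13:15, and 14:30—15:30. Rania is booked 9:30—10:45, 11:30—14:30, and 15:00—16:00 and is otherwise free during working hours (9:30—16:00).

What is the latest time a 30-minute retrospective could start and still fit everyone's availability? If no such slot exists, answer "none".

10:45

Rania free within 09:30–16:00: 10:45–11:30, 14:30–15:00.
Maya ∩ Tomás: 10:15–11:15, 14:30–14:45, 15:00–15:15.
Maya ∩ Tomás ∩ Rania: 10:45–11:15, 14:30–14:45.
Windows ≥ 30 min: 10:45–11:15.
Latest start in the last window 10:45–11:15 is 11:15 − 30 min = 10:45.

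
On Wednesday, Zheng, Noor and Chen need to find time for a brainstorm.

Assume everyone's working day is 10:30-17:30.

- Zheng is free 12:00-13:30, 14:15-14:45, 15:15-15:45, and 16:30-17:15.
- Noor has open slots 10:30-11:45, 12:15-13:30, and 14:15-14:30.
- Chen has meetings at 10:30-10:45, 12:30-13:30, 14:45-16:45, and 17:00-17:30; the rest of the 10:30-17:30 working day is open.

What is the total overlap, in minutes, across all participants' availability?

Chen free within 10:30–17:30: 10:45–12:30, 13:30–14:45, 16:45–17:00.
Zheng ∩ Noor: 12:15–13:30, 14:15–14:30.
Zheng ∩ Noor ∩ Chen: 12:15–12:30, 14:15–14:30.
Total common minutes: 15 + 15 = 30.

30 minutes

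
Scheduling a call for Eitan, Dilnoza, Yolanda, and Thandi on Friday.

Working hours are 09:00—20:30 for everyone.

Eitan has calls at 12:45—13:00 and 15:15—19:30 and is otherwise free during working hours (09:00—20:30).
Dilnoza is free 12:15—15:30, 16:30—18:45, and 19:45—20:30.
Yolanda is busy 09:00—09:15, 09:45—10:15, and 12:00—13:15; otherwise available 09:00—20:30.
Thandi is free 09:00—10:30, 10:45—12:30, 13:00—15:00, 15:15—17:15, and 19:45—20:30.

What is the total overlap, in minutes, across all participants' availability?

150 minutes

Eitan free within 09:00–20:30: 09:00–12:45, 13:00–15:15, 19:30–20:30.
Yolanda free within 09:00–20:30: 09:15–09:45, 10:15–12:00, 13:15–20:30.
Eitan ∩ Dilnoza: 12:15–12:45, 13:00–15:15, 19:45–20:30.
Eitan ∩ Dilnoza ∩ Yolanda: 13:15–15:15, 19:45–20:30.
Eitan ∩ Dilnoza ∩ Yolanda ∩ Thandi: 13:15–15:00, 19:45–20:30.
Total common minutes: 105 + 45 = 150.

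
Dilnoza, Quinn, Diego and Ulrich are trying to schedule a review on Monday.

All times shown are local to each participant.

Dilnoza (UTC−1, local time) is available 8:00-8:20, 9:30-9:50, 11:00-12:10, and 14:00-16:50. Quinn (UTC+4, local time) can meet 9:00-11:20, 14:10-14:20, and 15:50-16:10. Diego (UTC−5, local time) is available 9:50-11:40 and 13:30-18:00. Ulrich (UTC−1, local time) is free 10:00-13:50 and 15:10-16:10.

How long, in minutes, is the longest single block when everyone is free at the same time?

0 minutes

Dilnoza → UTC: 09:00–09:20, 10:30–10:50, 12:00–13:10, 15:00–17:50.
Quinn → UTC: 05:00–07:20, 10:10–10:20, 11:50–12:10.
Diego → UTC: 14:50–16:40, 18:30–23:00.
Ulrich → UTC: 11:00–14:50, 16:10–17:10.
Dilnoza ∩ Quinn: 12:00–12:10.
Dilnoza ∩ Quinn ∩ Diego: (none).
Dilnoza ∩ Quinn ∩ Diego ∩ Ulrich: (none).
No common window.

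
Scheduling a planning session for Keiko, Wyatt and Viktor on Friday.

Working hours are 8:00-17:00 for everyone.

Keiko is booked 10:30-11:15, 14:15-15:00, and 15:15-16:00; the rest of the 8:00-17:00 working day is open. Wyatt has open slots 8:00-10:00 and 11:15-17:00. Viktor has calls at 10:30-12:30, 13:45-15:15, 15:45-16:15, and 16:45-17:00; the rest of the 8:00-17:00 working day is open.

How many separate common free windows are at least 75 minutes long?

Keiko free within 08:00–17:00: 08:00–10:30, 11:15–14:15, 15:00–15:15, 16:00–17:00.
Viktor free within 08:00–17:00: 08:00–10:30, 12:30–13:45, 15:15–15:45, 16:15–16:45.
Keiko ∩ Wyatt: 08:00–10:00, 11:15–14:15, 15:00–15:15, 16:00–17:00.
Keiko ∩ Wyatt ∩ Viktor: 08:00–10:00, 12:30–13:45, 16:15–16:45.
Windows ≥ 75 min: 08:00–10:00, 12:30–13:45.
That's 2 windows.

2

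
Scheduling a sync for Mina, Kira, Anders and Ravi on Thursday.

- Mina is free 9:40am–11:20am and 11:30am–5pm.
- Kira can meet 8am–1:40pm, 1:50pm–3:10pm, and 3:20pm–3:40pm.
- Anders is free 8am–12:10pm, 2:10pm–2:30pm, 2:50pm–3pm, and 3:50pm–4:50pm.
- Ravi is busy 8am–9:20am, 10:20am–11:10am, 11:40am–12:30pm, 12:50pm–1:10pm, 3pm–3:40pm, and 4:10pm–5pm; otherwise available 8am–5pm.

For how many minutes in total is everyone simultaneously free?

90 minutes

Ravi free within 08:00–17:00: 09:20–10:20, 11:10–11:40, 12:30–12:50, 13:10–15:00, 15:40–16:10.
Mina ∩ Kira: 09:40–11:20, 11:30–13:40, 13:50–15:10, 15:20–15:40.
Mina ∩ Kira ∩ Anders: 09:40–11:20, 11:30–12:10, 14:10–14:30, 14:50–15:00.
Mina ∩ Kira ∩ Anders ∩ Ravi: 09:40–10:20, 11:10–11:20, 11:30–11:40, 14:10–14:30, 14:50–15:00.
Total common minutes: 40 + 10 + 10 + 20 + 10 = 90.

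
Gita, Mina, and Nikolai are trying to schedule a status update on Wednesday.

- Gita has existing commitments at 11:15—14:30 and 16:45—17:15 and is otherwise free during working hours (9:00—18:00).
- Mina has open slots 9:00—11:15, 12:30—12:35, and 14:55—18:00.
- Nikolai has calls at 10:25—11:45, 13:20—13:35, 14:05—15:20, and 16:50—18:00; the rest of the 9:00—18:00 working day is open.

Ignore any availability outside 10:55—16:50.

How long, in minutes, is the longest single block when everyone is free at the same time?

Gita free within 09:00–18:00: 09:00–11:15, 14:30–16:45, 17:15–18:00.
Nikolai free within 09:00–18:00: 09:00–10:25, 11:45–13:20, 13:35–14:05, 15:20–16:50.
Gita ∩ Mina: 09:00–11:15, 14:55–16:45, 17:15–18:00.
Gita ∩ Mina ∩ Nikolai: 09:00–10:25, 15:20–16:45.
Restricted to 10:55–16:50: 15:20–16:45.
Single common window of 85 minutes.

85 minutes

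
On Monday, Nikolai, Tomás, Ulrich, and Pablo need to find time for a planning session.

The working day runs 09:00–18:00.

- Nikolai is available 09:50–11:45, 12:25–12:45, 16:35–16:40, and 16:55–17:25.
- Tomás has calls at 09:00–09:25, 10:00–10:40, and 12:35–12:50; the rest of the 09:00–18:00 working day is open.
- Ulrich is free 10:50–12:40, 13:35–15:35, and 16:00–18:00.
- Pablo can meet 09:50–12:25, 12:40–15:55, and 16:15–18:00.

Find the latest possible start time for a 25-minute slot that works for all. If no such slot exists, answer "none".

17:00

Tomás free within 09:00–18:00: 09:25–10:00, 10:40–12:35, 12:50–18:00.
Nikolai ∩ Tomás: 09:50–10:00, 10:40–11:45, 12:25–12:35, 16:35–16:40, 16:55–17:25.
Nikolai ∩ Tomás ∩ Ulrich: 10:50–11:45, 12:25–12:35, 16:35–16:40, 16:55–17:25.
Nikolai ∩ Tomás ∩ Ulrich ∩ Pablo: 10:50–11:45, 16:35–16:40, 16:55–17:25.
Windows ≥ 25 min: 10:50–11:45, 16:55–17:25.
Latest start in the last window 16:55–17:25 is 17:25 − 25 min = 17:00.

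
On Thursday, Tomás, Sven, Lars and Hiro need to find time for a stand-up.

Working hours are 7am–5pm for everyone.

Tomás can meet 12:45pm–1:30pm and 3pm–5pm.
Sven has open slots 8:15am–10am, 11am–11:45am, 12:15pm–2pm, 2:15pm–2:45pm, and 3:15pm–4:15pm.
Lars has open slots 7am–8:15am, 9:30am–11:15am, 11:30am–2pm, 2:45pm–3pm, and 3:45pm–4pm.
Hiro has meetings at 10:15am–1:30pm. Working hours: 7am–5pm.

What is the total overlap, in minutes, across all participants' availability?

15 minutes

Hiro free within 07:00–17:00: 07:00–10:15, 13:30–17:00.
Tomás ∩ Sven: 12:45–13:30, 15:15–16:15.
Tomás ∩ Sven ∩ Lars: 12:45–13:30, 15:45–16:00.
Tomás ∩ Sven ∩ Lars ∩ Hiro: 15:45–16:00.
Total common minutes: 15.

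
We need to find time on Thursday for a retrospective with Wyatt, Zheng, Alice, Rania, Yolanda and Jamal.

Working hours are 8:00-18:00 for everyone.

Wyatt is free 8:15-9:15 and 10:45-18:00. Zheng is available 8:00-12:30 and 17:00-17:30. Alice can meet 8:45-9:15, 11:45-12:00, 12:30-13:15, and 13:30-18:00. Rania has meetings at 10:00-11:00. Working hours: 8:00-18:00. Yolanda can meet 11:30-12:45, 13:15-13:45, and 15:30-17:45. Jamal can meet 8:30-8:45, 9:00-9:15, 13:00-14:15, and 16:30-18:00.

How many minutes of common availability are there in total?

30 minutes

Rania free within 08:00–18:00: 08:00–10:00, 11:00–18:00.
Wyatt ∩ Zheng: 08:15–09:15, 10:45–12:30, 17:00–17:30.
Wyatt ∩ Zheng ∩ Alice: 08:45–09:15, 11:45–12:00, 17:00–17:30.
Wyatt ∩ Zheng ∩ Alice ∩ Rania: 08:45–09:15, 11:45–12:00, 17:00–17:30.
Wyatt ∩ Zheng ∩ Alice ∩ Rania ∩ Yolanda: 11:45–12:00, 17:00–17:30.
Wyatt ∩ Zheng ∩ Alice ∩ Rania ∩ Yolanda ∩ Jamal: 17:00–17:30.
Total common minutes: 30.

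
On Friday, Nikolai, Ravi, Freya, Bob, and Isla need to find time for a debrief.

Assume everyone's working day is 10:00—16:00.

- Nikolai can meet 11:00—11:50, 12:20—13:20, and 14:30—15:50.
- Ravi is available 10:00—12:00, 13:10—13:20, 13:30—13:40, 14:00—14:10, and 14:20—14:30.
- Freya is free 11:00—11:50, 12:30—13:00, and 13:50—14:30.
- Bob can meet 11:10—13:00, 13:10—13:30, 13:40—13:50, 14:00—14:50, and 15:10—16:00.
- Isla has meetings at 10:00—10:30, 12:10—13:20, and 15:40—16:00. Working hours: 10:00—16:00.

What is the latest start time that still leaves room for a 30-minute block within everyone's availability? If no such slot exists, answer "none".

Isla free within 10:00–16:00: 10:30–12:10, 13:20–15:40.
Nikolai ∩ Ravi: 11:00–11:50, 13:10–13:20.
Nikolai ∩ Ravi ∩ Freya: 11:00–11:50.
Nikolai ∩ Ravi ∩ Freya ∩ Bob: 11:10–11:50.
Nikolai ∩ Ravi ∩ Freya ∩ Bob ∩ Isla: 11:10–11:50.
Windows ≥ 30 min: 11:10–11:50.
Latest start in the last window 11:10–11:50 is 11:50 − 30 min = 11:20.

11:20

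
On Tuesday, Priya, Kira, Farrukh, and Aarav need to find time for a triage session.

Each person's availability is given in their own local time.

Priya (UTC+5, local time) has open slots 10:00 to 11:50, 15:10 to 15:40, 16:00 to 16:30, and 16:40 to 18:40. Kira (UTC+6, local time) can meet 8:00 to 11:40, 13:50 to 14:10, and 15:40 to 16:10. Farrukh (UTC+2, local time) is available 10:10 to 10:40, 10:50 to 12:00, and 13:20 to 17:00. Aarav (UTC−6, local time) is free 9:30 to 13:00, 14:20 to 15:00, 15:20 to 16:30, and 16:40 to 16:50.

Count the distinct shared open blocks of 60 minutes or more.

0

Priya → UTC: 05:00–06:50, 10:10–10:40, 11:00–11:30, 11:40–13:40.
Kira → UTC: 02:00–05:40, 07:50–08:10, 09:40–10:10.
Farrukh → UTC: 08:10–08:40, 08:50–10:00, 11:20–15:00.
Aarav → UTC: 15:30–19:00, 20:20–21:00, 21:20–22:30, 22:40–22:50.
Priya ∩ Kira: 05:00–05:40.
Priya ∩ Kira ∩ Farrukh: (none).
Priya ∩ Kira ∩ Farrukh ∩ Aarav: (none).
Windows ≥ 60 min: (none).
That's 0 windows.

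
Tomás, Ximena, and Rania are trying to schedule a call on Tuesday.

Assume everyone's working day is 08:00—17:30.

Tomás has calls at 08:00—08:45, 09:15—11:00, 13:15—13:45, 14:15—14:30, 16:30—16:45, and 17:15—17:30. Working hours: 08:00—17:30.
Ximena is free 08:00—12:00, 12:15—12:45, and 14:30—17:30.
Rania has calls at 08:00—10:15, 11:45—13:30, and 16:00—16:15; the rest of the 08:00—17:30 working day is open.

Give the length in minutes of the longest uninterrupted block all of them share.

90 minutes

Tomás free within 08:00–17:30: 08:45–09:15, 11:00–13:15, 13:45–14:15, 14:30–16:30, 16:45–17:15.
Rania free within 08:00–17:30: 10:15–11:45, 13:30–16:00, 16:15–17:30.
Tomás ∩ Ximena: 08:45–09:15, 11:00–12:00, 12:15–12:45, 14:30–16:30, 16:45–17:15.
Tomás ∩ Ximena ∩ Rania: 11:00–11:45, 14:30–16:00, 16:15–16:30, 16:45–17:15.
Common window lengths: 45, 90, 15, 30 min; longest is 90.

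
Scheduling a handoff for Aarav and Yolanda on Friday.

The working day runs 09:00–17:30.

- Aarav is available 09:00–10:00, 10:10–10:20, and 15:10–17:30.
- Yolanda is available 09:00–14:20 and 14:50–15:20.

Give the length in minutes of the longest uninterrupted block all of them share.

Aarav ∩ Yolanda: 09:00–10:00, 10:10–10:20, 15:10–15:20.
Common window lengths: 60, 10, 10 min; longest is 60.

60 minutes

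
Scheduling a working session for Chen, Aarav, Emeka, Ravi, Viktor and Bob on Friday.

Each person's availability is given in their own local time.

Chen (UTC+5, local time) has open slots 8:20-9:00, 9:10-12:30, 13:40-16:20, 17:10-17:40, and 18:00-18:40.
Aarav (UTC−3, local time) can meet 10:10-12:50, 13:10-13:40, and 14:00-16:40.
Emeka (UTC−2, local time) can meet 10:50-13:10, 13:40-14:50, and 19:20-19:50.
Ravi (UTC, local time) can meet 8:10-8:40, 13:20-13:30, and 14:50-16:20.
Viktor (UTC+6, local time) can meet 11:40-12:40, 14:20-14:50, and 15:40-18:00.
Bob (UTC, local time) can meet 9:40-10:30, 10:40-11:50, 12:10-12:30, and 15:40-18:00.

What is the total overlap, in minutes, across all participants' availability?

0 minutes

Chen → UTC: 03:20–04:00, 04:10–07:30, 08:40–11:20, 12:10–12:40, 13:00–13:40.
Aarav → UTC: 13:10–15:50, 16:10–16:40, 17:00–19:40.
Emeka → UTC: 12:50–15:10, 15:40–16:50, 21:20–21:50.
Ravi → UTC: 08:10–08:40, 13:20–13:30, 14:50–16:20.
Viktor → UTC: 05:40–06:40, 08:20–08:50, 09:40–12:00.
Bob → UTC: 09:40–10:30, 10:40–11:50, 12:10–12:30, 15:40–18:00.
Chen ∩ Aarav: 13:10–13:40.
Chen ∩ Aarav ∩ Emeka: 13:10–13:40.
Chen ∩ Aarav ∩ Emeka ∩ Ravi: 13:20–13:30.
Chen ∩ Aarav ∩ Emeka ∩ Ravi ∩ Viktor: (none).
Chen ∩ Aarav ∩ Emeka ∩ Ravi ∩ Viktor ∩ Bob: (none).
Total common minutes: 0.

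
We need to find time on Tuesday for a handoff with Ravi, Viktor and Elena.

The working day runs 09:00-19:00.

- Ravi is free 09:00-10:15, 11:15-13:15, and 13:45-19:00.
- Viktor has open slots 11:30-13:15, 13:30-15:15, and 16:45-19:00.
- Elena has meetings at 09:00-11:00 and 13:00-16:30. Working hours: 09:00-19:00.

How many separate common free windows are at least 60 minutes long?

Elena free within 09:00–19:00: 11:00–13:00, 16:30–19:00.
Ravi ∩ Viktor: 11:30–13:15, 13:45–15:15, 16:45–19:00.
Ravi ∩ Viktor ∩ Elena: 11:30–13:00, 16:45–19:00.
Windows ≥ 60 min: 11:30–13:00, 16:45–19:00.
That's 2 windows.

2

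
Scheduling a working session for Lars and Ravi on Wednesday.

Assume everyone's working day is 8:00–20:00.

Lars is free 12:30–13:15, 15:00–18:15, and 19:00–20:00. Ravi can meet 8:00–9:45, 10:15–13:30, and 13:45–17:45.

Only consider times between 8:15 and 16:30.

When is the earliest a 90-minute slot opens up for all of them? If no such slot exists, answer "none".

Lars ∩ Ravi: 12:30–13:15, 15:00–17:45.
Restricted to 08:15–16:30: 12:30–13:15, 15:00–16:30.
Windows ≥ 90 min: 15:00–16:30.
Earliest such window starts at 15:00.

15:00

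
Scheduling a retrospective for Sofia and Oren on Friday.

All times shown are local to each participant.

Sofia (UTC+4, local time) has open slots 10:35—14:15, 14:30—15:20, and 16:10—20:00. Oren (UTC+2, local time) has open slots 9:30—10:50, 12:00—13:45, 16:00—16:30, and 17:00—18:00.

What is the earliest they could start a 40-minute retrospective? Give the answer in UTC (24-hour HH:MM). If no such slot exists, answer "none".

Sofia → UTC: 06:35–10:15, 10:30–11:20, 12:10–16:00.
Oren → UTC: 07:30–08:50, 10:00–11:45, 14:00–14:30, 15:00–16:00.
Sofia ∩ Oren: 07:30–08:50, 10:00–10:15, 10:30–11:20, 14:00–14:30, 15:00–16:00.
Windows ≥ 40 min: 07:30–08:50, 10:30–11:20, 15:00–16:00.
Earliest such window starts at 07:30.

07:30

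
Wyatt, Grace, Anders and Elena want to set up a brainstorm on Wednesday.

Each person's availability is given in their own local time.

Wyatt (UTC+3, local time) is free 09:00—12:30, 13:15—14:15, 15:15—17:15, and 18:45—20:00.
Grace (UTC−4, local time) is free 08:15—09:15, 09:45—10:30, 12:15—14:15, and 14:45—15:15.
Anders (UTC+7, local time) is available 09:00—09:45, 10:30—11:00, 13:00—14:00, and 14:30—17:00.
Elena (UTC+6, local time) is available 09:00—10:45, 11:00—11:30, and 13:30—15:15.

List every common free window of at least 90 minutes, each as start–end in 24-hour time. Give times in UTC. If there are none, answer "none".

none

Wyatt → UTC: 06:00–09:30, 10:15–11:15, 12:15–14:15, 15:45–17:00.
Grace → UTC: 12:15–13:15, 13:45–14:30, 16:15–18:15, 18:45–19:15.
Anders → UTC: 02:00–02:45, 03:30–04:00, 06:00–07:00, 07:30–10:00.
Elena → UTC: 03:00–04:45, 05:00–05:30, 07:30–09:15.
Wyatt ∩ Grace: 12:15–13:15, 13:45–14:15, 16:15–17:00.
Wyatt ∩ Grace ∩ Anders: (none).
Wyatt ∩ Grace ∩ Anders ∩ Elena: (none).
Windows ≥ 90 min: (none).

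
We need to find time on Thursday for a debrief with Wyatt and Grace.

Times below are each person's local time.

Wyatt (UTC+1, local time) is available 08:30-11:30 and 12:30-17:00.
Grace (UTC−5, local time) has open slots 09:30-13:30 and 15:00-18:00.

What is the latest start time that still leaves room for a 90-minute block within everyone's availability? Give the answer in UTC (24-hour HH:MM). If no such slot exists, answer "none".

14:30

Wyatt → UTC: 07:30–10:30, 11:30–16:00.
Grace → UTC: 14:30–18:30, 20:00–23:00.
Wyatt ∩ Grace: 14:30–16:00.
Windows ≥ 90 min: 14:30–16:00.
Latest start in the last window 14:30–16:00 is 16:00 − 90 min = 14:30.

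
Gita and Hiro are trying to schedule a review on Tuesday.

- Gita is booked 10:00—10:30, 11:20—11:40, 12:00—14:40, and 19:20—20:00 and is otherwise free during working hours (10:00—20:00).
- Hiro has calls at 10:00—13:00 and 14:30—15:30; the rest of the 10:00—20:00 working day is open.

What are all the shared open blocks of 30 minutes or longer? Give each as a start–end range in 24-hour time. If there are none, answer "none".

15:30–19:20

Gita free within 10:00–20:00: 10:30–11:20, 11:40–12:00, 14:40–19:20.
Hiro free within 10:00–20:00: 13:00–14:30, 15:30–20:00.
Gita ∩ Hiro: 15:30–19:20.
Windows ≥ 30 min: 15:30–19:20.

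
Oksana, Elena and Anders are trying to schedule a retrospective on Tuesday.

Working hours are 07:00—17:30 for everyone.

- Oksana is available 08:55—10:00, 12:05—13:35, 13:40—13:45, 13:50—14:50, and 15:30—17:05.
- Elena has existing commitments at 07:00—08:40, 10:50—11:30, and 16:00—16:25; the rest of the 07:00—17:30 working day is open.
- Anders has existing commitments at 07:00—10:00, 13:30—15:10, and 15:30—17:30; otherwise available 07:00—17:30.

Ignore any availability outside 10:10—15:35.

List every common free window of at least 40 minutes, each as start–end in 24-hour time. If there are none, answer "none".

Elena free within 07:00–17:30: 08:40–10:50, 11:30–16:00, 16:25–17:30.
Anders free within 07:00–17:30: 10:00–13:30, 15:10–15:30.
Oksana ∩ Elena: 08:55–10:00, 12:05–13:35, 13:40–13:45, 13:50–14:50, 15:30–16:00, 16:25–17:05.
Oksana ∩ Elena ∩ Anders: 12:05–13:30.
Restricted to 10:10–15:35: 12:05–13:30.
Windows ≥ 40 min: 12:05–13:30.

12:05–13:30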